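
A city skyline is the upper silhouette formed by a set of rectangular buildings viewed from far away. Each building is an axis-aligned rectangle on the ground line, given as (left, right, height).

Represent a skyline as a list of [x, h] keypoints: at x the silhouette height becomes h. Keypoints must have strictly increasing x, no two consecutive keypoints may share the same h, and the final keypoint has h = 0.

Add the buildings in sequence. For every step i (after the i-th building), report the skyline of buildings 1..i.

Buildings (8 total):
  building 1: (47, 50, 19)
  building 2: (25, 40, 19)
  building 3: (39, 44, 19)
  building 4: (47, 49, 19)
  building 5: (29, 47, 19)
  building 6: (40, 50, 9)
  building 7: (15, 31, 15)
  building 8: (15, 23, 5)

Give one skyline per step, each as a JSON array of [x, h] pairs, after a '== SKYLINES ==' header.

== SKYLINES ==
[[47,19],[50,0]]
[[25,19],[40,0],[47,19],[50,0]]
[[25,19],[44,0],[47,19],[50,0]]
[[25,19],[44,0],[47,19],[50,0]]
[[25,19],[50,0]]
[[25,19],[50,0]]
[[15,15],[25,19],[50,0]]
[[15,15],[25,19],[50,0]]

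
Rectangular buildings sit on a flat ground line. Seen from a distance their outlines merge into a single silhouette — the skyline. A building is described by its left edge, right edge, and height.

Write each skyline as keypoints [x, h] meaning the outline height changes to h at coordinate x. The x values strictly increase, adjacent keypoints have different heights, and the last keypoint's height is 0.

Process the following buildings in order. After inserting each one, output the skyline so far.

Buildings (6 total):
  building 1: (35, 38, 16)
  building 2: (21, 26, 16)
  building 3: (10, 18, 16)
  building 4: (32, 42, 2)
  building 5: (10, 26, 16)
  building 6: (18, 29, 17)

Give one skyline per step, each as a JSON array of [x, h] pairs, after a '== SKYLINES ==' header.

== SKYLINES ==
[[35,16],[38,0]]
[[21,16],[26,0],[35,16],[38,0]]
[[10,16],[18,0],[21,16],[26,0],[35,16],[38,0]]
[[10,16],[18,0],[21,16],[26,0],[32,2],[35,16],[38,2],[42,0]]
[[10,16],[26,0],[32,2],[35,16],[38,2],[42,0]]
[[10,16],[18,17],[29,0],[32,2],[35,16],[38,2],[42,0]]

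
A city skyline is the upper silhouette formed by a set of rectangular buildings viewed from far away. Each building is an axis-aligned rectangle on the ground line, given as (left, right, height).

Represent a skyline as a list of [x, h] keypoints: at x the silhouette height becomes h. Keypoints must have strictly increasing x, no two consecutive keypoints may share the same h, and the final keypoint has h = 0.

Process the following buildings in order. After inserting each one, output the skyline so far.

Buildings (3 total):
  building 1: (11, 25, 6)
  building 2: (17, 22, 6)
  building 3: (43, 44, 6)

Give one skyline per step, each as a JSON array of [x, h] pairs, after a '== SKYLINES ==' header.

== SKYLINES ==
[[11,6],[25,0]]
[[11,6],[25,0]]
[[11,6],[25,0],[43,6],[44,0]]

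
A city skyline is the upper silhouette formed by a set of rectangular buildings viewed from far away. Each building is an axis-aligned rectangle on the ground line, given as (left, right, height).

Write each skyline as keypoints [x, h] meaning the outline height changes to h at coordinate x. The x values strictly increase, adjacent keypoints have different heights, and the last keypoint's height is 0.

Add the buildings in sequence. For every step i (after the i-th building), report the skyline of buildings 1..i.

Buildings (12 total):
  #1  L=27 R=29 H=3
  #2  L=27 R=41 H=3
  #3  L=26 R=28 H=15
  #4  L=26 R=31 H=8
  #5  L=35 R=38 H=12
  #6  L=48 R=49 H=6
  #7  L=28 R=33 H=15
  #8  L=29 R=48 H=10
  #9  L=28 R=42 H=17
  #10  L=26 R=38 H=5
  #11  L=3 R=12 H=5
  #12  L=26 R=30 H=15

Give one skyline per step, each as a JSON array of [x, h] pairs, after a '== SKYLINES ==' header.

== SKYLINES ==
[[27,3],[29,0]]
[[27,3],[41,0]]
[[26,15],[28,3],[41,0]]
[[26,15],[28,8],[31,3],[41,0]]
[[26,15],[28,8],[31,3],[35,12],[38,3],[41,0]]
[[26,15],[28,8],[31,3],[35,12],[38,3],[41,0],[48,6],[49,0]]
[[26,15],[33,3],[35,12],[38,3],[41,0],[48,6],[49,0]]
[[26,15],[33,10],[35,12],[38,10],[48,6],[49,0]]
[[26,15],[28,17],[42,10],[48,6],[49,0]]
[[26,15],[28,17],[42,10],[48,6],[49,0]]
[[3,5],[12,0],[26,15],[28,17],[42,10],[48,6],[49,0]]
[[3,5],[12,0],[26,15],[28,17],[42,10],[48,6],[49,0]]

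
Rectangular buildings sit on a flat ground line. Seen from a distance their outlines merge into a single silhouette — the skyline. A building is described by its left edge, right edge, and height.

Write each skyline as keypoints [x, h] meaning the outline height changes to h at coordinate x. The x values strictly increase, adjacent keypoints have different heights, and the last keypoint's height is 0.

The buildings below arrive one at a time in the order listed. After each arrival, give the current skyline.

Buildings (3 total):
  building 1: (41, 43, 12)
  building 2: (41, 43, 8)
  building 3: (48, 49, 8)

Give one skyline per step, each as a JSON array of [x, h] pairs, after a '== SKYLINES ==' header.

== SKYLINES ==
[[41,12],[43,0]]
[[41,12],[43,0]]
[[41,12],[43,0],[48,8],[49,0]]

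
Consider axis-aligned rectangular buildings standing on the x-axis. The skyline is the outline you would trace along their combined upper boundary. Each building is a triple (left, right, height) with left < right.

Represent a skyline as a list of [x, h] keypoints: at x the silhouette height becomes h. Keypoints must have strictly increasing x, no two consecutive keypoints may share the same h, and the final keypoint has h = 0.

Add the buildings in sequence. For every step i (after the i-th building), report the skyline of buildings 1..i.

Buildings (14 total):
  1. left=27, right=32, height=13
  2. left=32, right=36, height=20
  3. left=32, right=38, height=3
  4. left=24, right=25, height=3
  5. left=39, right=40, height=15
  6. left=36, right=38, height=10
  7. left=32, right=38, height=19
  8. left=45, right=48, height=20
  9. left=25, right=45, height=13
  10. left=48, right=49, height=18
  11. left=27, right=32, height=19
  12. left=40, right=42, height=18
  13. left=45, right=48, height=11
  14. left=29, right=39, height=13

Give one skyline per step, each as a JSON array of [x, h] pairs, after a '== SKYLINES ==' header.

== SKYLINES ==
[[27,13],[32,0]]
[[27,13],[32,20],[36,0]]
[[27,13],[32,20],[36,3],[38,0]]
[[24,3],[25,0],[27,13],[32,20],[36,3],[38,0]]
[[24,3],[25,0],[27,13],[32,20],[36,3],[38,0],[39,15],[40,0]]
[[24,3],[25,0],[27,13],[32,20],[36,10],[38,0],[39,15],[40,0]]
[[24,3],[25,0],[27,13],[32,20],[36,19],[38,0],[39,15],[40,0]]
[[24,3],[25,0],[27,13],[32,20],[36,19],[38,0],[39,15],[40,0],[45,20],[48,0]]
[[24,3],[25,13],[32,20],[36,19],[38,13],[39,15],[40,13],[45,20],[48,0]]
[[24,3],[25,13],[32,20],[36,19],[38,13],[39,15],[40,13],[45,20],[48,18],[49,0]]
[[24,3],[25,13],[27,19],[32,20],[36,19],[38,13],[39,15],[40,13],[45,20],[48,18],[49,0]]
[[24,3],[25,13],[27,19],[32,20],[36,19],[38,13],[39,15],[40,18],[42,13],[45,20],[48,18],[49,0]]
[[24,3],[25,13],[27,19],[32,20],[36,19],[38,13],[39,15],[40,18],[42,13],[45,20],[48,18],[49,0]]
[[24,3],[25,13],[27,19],[32,20],[36,19],[38,13],[39,15],[40,18],[42,13],[45,20],[48,18],[49,0]]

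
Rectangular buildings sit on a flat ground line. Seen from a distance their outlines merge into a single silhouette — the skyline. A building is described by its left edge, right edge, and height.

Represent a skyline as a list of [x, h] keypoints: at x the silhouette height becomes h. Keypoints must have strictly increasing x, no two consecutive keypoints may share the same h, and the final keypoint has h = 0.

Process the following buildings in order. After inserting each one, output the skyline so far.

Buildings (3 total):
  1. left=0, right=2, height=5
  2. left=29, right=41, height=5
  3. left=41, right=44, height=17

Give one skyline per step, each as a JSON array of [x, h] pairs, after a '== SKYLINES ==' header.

== SKYLINES ==
[[0,5],[2,0]]
[[0,5],[2,0],[29,5],[41,0]]
[[0,5],[2,0],[29,5],[41,17],[44,0]]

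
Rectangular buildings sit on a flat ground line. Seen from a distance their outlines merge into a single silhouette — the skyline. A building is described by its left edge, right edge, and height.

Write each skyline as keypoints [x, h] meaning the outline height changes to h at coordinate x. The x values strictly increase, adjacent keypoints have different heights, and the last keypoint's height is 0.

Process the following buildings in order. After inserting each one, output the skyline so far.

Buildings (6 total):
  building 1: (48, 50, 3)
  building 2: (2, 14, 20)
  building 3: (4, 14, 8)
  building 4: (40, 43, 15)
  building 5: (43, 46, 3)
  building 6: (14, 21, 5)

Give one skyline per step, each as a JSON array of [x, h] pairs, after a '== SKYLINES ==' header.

== SKYLINES ==
[[48,3],[50,0]]
[[2,20],[14,0],[48,3],[50,0]]
[[2,20],[14,0],[48,3],[50,0]]
[[2,20],[14,0],[40,15],[43,0],[48,3],[50,0]]
[[2,20],[14,0],[40,15],[43,3],[46,0],[48,3],[50,0]]
[[2,20],[14,5],[21,0],[40,15],[43,3],[46,0],[48,3],[50,0]]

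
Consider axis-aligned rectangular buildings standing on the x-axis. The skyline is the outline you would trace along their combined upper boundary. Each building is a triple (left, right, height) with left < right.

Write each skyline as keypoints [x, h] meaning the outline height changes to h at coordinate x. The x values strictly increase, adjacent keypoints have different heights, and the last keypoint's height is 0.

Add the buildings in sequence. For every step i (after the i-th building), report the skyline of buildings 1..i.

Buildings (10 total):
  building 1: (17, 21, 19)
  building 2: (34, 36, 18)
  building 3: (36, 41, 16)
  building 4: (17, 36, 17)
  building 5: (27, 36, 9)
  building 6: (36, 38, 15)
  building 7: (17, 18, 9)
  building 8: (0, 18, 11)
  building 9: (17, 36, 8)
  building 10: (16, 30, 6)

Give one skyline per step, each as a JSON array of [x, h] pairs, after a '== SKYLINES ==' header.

== SKYLINES ==
[[17,19],[21,0]]
[[17,19],[21,0],[34,18],[36,0]]
[[17,19],[21,0],[34,18],[36,16],[41,0]]
[[17,19],[21,17],[34,18],[36,16],[41,0]]
[[17,19],[21,17],[34,18],[36,16],[41,0]]
[[17,19],[21,17],[34,18],[36,16],[41,0]]
[[17,19],[21,17],[34,18],[36,16],[41,0]]
[[0,11],[17,19],[21,17],[34,18],[36,16],[41,0]]
[[0,11],[17,19],[21,17],[34,18],[36,16],[41,0]]
[[0,11],[17,19],[21,17],[34,18],[36,16],[41,0]]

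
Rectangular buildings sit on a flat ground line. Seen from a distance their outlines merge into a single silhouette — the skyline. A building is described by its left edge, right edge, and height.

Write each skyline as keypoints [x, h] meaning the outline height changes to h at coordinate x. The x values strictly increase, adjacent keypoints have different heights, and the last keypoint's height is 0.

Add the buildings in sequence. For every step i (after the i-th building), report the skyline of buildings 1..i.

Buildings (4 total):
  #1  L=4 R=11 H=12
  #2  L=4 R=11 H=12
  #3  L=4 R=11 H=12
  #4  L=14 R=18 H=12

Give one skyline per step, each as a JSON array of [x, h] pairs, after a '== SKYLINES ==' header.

== SKYLINES ==
[[4,12],[11,0]]
[[4,12],[11,0]]
[[4,12],[11,0]]
[[4,12],[11,0],[14,12],[18,0]]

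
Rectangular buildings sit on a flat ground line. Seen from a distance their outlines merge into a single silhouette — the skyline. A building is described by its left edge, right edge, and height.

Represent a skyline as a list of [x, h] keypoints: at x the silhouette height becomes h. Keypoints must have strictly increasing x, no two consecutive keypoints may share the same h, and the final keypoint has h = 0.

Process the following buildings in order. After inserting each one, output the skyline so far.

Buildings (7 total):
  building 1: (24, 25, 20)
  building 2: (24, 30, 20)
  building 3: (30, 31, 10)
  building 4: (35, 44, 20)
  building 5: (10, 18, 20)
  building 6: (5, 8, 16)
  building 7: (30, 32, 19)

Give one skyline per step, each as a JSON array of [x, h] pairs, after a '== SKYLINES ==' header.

== SKYLINES ==
[[24,20],[25,0]]
[[24,20],[30,0]]
[[24,20],[30,10],[31,0]]
[[24,20],[30,10],[31,0],[35,20],[44,0]]
[[10,20],[18,0],[24,20],[30,10],[31,0],[35,20],[44,0]]
[[5,16],[8,0],[10,20],[18,0],[24,20],[30,10],[31,0],[35,20],[44,0]]
[[5,16],[8,0],[10,20],[18,0],[24,20],[30,19],[32,0],[35,20],[44,0]]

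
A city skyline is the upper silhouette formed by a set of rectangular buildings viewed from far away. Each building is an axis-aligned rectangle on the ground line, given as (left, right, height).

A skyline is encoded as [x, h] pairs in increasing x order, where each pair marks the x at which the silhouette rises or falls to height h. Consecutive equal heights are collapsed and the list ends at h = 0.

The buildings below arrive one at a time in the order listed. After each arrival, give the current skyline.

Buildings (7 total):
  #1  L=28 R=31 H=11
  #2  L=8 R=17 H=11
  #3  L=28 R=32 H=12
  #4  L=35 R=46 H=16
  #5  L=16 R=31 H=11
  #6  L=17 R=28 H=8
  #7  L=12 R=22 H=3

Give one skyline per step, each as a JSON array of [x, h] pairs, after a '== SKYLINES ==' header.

== SKYLINES ==
[[28,11],[31,0]]
[[8,11],[17,0],[28,11],[31,0]]
[[8,11],[17,0],[28,12],[32,0]]
[[8,11],[17,0],[28,12],[32,0],[35,16],[46,0]]
[[8,11],[28,12],[32,0],[35,16],[46,0]]
[[8,11],[28,12],[32,0],[35,16],[46,0]]
[[8,11],[28,12],[32,0],[35,16],[46,0]]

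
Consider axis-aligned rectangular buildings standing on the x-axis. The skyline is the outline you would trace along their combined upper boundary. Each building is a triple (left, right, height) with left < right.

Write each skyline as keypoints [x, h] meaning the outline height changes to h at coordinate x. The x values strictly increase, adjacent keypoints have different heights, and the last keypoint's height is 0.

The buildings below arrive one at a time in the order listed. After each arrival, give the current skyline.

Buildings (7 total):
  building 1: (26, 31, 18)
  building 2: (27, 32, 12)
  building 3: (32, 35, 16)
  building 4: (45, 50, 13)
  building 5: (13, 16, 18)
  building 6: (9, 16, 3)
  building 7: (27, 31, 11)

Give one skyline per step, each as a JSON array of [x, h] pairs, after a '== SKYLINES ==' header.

== SKYLINES ==
[[26,18],[31,0]]
[[26,18],[31,12],[32,0]]
[[26,18],[31,12],[32,16],[35,0]]
[[26,18],[31,12],[32,16],[35,0],[45,13],[50,0]]
[[13,18],[16,0],[26,18],[31,12],[32,16],[35,0],[45,13],[50,0]]
[[9,3],[13,18],[16,0],[26,18],[31,12],[32,16],[35,0],[45,13],[50,0]]
[[9,3],[13,18],[16,0],[26,18],[31,12],[32,16],[35,0],[45,13],[50,0]]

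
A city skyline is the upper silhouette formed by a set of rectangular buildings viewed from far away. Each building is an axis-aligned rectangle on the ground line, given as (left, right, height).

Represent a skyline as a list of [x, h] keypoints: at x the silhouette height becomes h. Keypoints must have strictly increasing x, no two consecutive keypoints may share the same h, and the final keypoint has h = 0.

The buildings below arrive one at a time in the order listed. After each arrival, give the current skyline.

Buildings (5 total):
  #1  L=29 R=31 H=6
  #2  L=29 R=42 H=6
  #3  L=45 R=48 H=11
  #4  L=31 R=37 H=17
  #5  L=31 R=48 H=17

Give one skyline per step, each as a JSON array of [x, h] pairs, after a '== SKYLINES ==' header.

== SKYLINES ==
[[29,6],[31,0]]
[[29,6],[42,0]]
[[29,6],[42,0],[45,11],[48,0]]
[[29,6],[31,17],[37,6],[42,0],[45,11],[48,0]]
[[29,6],[31,17],[48,0]]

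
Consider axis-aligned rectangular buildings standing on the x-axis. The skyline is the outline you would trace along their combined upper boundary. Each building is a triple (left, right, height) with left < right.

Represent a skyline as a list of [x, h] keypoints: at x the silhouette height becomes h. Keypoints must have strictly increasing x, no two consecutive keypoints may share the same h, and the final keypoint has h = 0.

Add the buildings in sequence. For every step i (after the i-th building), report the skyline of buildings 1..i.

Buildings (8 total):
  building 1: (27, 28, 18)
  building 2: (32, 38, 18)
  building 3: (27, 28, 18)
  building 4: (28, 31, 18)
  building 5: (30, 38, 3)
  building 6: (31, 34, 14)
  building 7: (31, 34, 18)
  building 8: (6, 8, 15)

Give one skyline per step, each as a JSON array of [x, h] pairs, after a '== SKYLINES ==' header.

== SKYLINES ==
[[27,18],[28,0]]
[[27,18],[28,0],[32,18],[38,0]]
[[27,18],[28,0],[32,18],[38,0]]
[[27,18],[31,0],[32,18],[38,0]]
[[27,18],[31,3],[32,18],[38,0]]
[[27,18],[31,14],[32,18],[38,0]]
[[27,18],[38,0]]
[[6,15],[8,0],[27,18],[38,0]]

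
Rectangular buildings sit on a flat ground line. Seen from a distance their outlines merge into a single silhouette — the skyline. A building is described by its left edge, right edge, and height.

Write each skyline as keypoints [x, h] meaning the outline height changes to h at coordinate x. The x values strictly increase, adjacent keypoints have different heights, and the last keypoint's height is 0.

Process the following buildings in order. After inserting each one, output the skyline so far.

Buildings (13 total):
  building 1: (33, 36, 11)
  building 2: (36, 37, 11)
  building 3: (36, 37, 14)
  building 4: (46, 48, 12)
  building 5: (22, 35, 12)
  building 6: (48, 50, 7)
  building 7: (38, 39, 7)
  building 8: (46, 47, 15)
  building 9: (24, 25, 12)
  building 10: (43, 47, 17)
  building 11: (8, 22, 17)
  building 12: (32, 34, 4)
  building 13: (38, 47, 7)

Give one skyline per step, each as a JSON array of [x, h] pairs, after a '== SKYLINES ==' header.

== SKYLINES ==
[[33,11],[36,0]]
[[33,11],[37,0]]
[[33,11],[36,14],[37,0]]
[[33,11],[36,14],[37,0],[46,12],[48,0]]
[[22,12],[35,11],[36,14],[37,0],[46,12],[48,0]]
[[22,12],[35,11],[36,14],[37,0],[46,12],[48,7],[50,0]]
[[22,12],[35,11],[36,14],[37,0],[38,7],[39,0],[46,12],[48,7],[50,0]]
[[22,12],[35,11],[36,14],[37,0],[38,7],[39,0],[46,15],[47,12],[48,7],[50,0]]
[[22,12],[35,11],[36,14],[37,0],[38,7],[39,0],[46,15],[47,12],[48,7],[50,0]]
[[22,12],[35,11],[36,14],[37,0],[38,7],[39,0],[43,17],[47,12],[48,7],[50,0]]
[[8,17],[22,12],[35,11],[36,14],[37,0],[38,7],[39,0],[43,17],[47,12],[48,7],[50,0]]
[[8,17],[22,12],[35,11],[36,14],[37,0],[38,7],[39,0],[43,17],[47,12],[48,7],[50,0]]
[[8,17],[22,12],[35,11],[36,14],[37,0],[38,7],[43,17],[47,12],[48,7],[50,0]]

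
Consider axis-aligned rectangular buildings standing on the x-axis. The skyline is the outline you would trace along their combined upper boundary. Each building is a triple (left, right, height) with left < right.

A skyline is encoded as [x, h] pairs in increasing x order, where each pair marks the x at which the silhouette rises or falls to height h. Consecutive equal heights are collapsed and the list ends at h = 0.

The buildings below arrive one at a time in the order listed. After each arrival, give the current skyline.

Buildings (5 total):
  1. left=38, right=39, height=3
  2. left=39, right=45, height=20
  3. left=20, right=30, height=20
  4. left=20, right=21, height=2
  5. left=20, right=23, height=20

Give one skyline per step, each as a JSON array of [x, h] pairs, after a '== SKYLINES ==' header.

== SKYLINES ==
[[38,3],[39,0]]
[[38,3],[39,20],[45,0]]
[[20,20],[30,0],[38,3],[39,20],[45,0]]
[[20,20],[30,0],[38,3],[39,20],[45,0]]
[[20,20],[30,0],[38,3],[39,20],[45,0]]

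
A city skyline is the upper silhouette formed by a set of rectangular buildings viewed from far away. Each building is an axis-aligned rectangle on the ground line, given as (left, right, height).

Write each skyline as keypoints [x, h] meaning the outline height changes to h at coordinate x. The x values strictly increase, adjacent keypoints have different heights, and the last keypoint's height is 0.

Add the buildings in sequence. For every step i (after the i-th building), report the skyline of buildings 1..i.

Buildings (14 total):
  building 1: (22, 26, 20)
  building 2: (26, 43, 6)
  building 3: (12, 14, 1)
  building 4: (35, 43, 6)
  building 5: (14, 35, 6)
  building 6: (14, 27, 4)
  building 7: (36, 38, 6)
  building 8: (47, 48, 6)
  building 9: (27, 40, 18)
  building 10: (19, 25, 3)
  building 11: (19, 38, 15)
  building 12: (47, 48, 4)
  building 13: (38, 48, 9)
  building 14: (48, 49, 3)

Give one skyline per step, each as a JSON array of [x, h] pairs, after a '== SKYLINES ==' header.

== SKYLINES ==
[[22,20],[26,0]]
[[22,20],[26,6],[43,0]]
[[12,1],[14,0],[22,20],[26,6],[43,0]]
[[12,1],[14,0],[22,20],[26,6],[43,0]]
[[12,1],[14,6],[22,20],[26,6],[43,0]]
[[12,1],[14,6],[22,20],[26,6],[43,0]]
[[12,1],[14,6],[22,20],[26,6],[43,0]]
[[12,1],[14,6],[22,20],[26,6],[43,0],[47,6],[48,0]]
[[12,1],[14,6],[22,20],[26,6],[27,18],[40,6],[43,0],[47,6],[48,0]]
[[12,1],[14,6],[22,20],[26,6],[27,18],[40,6],[43,0],[47,6],[48,0]]
[[12,1],[14,6],[19,15],[22,20],[26,15],[27,18],[40,6],[43,0],[47,6],[48,0]]
[[12,1],[14,6],[19,15],[22,20],[26,15],[27,18],[40,6],[43,0],[47,6],[48,0]]
[[12,1],[14,6],[19,15],[22,20],[26,15],[27,18],[40,9],[48,0]]
[[12,1],[14,6],[19,15],[22,20],[26,15],[27,18],[40,9],[48,3],[49,0]]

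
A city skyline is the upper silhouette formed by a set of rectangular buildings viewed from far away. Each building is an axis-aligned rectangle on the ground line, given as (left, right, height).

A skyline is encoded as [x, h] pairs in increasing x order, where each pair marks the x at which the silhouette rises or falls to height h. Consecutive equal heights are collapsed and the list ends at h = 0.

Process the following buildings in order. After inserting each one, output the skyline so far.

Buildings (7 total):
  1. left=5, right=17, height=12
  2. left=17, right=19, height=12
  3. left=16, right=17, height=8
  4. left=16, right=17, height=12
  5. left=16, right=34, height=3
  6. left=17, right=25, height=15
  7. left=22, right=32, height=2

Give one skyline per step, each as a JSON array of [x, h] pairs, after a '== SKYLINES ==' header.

== SKYLINES ==
[[5,12],[17,0]]
[[5,12],[19,0]]
[[5,12],[19,0]]
[[5,12],[19,0]]
[[5,12],[19,3],[34,0]]
[[5,12],[17,15],[25,3],[34,0]]
[[5,12],[17,15],[25,3],[34,0]]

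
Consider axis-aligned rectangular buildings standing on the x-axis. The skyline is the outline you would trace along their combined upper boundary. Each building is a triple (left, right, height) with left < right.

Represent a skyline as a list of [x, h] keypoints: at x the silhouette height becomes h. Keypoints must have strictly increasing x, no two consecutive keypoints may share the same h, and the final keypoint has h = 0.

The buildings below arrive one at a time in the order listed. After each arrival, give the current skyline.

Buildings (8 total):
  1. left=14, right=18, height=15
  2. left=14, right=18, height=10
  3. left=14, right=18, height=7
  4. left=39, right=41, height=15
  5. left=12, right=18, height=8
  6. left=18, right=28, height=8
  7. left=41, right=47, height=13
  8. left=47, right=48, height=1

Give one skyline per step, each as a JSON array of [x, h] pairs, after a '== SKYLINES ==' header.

== SKYLINES ==
[[14,15],[18,0]]
[[14,15],[18,0]]
[[14,15],[18,0]]
[[14,15],[18,0],[39,15],[41,0]]
[[12,8],[14,15],[18,0],[39,15],[41,0]]
[[12,8],[14,15],[18,8],[28,0],[39,15],[41,0]]
[[12,8],[14,15],[18,8],[28,0],[39,15],[41,13],[47,0]]
[[12,8],[14,15],[18,8],[28,0],[39,15],[41,13],[47,1],[48,0]]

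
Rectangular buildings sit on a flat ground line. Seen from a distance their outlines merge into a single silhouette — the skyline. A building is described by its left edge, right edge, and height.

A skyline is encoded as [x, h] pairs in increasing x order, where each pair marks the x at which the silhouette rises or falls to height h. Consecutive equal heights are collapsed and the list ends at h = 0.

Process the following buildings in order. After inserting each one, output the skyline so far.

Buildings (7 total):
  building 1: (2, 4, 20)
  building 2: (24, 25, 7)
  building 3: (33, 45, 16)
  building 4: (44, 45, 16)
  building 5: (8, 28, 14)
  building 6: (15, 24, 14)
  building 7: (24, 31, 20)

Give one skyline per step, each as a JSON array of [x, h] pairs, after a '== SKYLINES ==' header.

== SKYLINES ==
[[2,20],[4,0]]
[[2,20],[4,0],[24,7],[25,0]]
[[2,20],[4,0],[24,7],[25,0],[33,16],[45,0]]
[[2,20],[4,0],[24,7],[25,0],[33,16],[45,0]]
[[2,20],[4,0],[8,14],[28,0],[33,16],[45,0]]
[[2,20],[4,0],[8,14],[28,0],[33,16],[45,0]]
[[2,20],[4,0],[8,14],[24,20],[31,0],[33,16],[45,0]]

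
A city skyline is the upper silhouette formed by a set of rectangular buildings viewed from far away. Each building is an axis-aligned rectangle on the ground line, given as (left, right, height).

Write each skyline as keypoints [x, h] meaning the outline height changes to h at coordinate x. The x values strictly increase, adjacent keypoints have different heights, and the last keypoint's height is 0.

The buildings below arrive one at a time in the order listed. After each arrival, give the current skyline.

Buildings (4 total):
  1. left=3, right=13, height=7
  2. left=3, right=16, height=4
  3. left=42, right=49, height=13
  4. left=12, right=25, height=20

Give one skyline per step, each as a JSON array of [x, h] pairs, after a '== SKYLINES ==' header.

== SKYLINES ==
[[3,7],[13,0]]
[[3,7],[13,4],[16,0]]
[[3,7],[13,4],[16,0],[42,13],[49,0]]
[[3,7],[12,20],[25,0],[42,13],[49,0]]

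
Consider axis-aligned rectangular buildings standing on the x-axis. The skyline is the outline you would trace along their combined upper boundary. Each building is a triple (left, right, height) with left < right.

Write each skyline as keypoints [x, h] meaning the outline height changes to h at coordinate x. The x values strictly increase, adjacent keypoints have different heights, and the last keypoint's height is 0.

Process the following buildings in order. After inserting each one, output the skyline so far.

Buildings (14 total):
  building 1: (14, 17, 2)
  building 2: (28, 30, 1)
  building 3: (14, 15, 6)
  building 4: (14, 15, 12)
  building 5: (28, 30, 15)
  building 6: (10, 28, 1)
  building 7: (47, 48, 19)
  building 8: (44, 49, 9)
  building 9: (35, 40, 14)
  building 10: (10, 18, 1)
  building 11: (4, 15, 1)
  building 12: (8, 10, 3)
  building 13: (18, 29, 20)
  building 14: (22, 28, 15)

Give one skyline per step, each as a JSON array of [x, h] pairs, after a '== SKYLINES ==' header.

== SKYLINES ==
[[14,2],[17,0]]
[[14,2],[17,0],[28,1],[30,0]]
[[14,6],[15,2],[17,0],[28,1],[30,0]]
[[14,12],[15,2],[17,0],[28,1],[30,0]]
[[14,12],[15,2],[17,0],[28,15],[30,0]]
[[10,1],[14,12],[15,2],[17,1],[28,15],[30,0]]
[[10,1],[14,12],[15,2],[17,1],[28,15],[30,0],[47,19],[48,0]]
[[10,1],[14,12],[15,2],[17,1],[28,15],[30,0],[44,9],[47,19],[48,9],[49,0]]
[[10,1],[14,12],[15,2],[17,1],[28,15],[30,0],[35,14],[40,0],[44,9],[47,19],[48,9],[49,0]]
[[10,1],[14,12],[15,2],[17,1],[28,15],[30,0],[35,14],[40,0],[44,9],[47,19],[48,9],[49,0]]
[[4,1],[14,12],[15,2],[17,1],[28,15],[30,0],[35,14],[40,0],[44,9],[47,19],[48,9],[49,0]]
[[4,1],[8,3],[10,1],[14,12],[15,2],[17,1],[28,15],[30,0],[35,14],[40,0],[44,9],[47,19],[48,9],[49,0]]
[[4,1],[8,3],[10,1],[14,12],[15,2],[17,1],[18,20],[29,15],[30,0],[35,14],[40,0],[44,9],[47,19],[48,9],[49,0]]
[[4,1],[8,3],[10,1],[14,12],[15,2],[17,1],[18,20],[29,15],[30,0],[35,14],[40,0],[44,9],[47,19],[48,9],[49,0]]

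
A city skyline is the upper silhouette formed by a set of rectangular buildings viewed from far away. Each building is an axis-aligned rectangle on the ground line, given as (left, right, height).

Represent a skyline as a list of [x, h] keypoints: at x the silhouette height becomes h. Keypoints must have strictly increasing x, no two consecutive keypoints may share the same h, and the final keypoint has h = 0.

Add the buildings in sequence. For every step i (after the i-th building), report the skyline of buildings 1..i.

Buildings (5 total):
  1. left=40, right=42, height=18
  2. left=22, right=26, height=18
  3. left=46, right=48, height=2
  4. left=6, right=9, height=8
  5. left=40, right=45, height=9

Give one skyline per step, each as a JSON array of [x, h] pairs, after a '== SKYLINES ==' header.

== SKYLINES ==
[[40,18],[42,0]]
[[22,18],[26,0],[40,18],[42,0]]
[[22,18],[26,0],[40,18],[42,0],[46,2],[48,0]]
[[6,8],[9,0],[22,18],[26,0],[40,18],[42,0],[46,2],[48,0]]
[[6,8],[9,0],[22,18],[26,0],[40,18],[42,9],[45,0],[46,2],[48,0]]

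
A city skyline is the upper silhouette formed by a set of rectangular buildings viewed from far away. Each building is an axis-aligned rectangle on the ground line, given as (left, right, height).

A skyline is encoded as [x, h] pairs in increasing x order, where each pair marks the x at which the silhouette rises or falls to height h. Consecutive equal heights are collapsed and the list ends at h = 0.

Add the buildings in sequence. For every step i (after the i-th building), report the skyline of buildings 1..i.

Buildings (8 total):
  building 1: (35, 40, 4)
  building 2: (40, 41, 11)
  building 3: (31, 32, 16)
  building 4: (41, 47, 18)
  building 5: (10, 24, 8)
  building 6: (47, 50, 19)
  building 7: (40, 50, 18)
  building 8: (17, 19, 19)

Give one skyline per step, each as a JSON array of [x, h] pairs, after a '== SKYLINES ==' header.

== SKYLINES ==
[[35,4],[40,0]]
[[35,4],[40,11],[41,0]]
[[31,16],[32,0],[35,4],[40,11],[41,0]]
[[31,16],[32,0],[35,4],[40,11],[41,18],[47,0]]
[[10,8],[24,0],[31,16],[32,0],[35,4],[40,11],[41,18],[47,0]]
[[10,8],[24,0],[31,16],[32,0],[35,4],[40,11],[41,18],[47,19],[50,0]]
[[10,8],[24,0],[31,16],[32,0],[35,4],[40,18],[47,19],[50,0]]
[[10,8],[17,19],[19,8],[24,0],[31,16],[32,0],[35,4],[40,18],[47,19],[50,0]]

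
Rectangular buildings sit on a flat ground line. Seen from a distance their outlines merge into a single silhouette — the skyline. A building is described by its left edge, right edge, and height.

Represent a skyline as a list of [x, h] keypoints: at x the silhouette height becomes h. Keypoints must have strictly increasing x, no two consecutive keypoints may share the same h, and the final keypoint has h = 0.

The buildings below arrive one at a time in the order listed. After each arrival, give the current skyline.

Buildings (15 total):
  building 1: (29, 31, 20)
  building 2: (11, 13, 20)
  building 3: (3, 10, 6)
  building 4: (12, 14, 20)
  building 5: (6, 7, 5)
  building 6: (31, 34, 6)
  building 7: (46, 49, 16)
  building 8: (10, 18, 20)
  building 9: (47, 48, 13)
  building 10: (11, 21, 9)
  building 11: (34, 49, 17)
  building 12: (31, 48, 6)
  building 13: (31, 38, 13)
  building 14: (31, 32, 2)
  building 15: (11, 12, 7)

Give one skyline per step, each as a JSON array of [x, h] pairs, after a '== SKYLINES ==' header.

== SKYLINES ==
[[29,20],[31,0]]
[[11,20],[13,0],[29,20],[31,0]]
[[3,6],[10,0],[11,20],[13,0],[29,20],[31,0]]
[[3,6],[10,0],[11,20],[14,0],[29,20],[31,0]]
[[3,6],[10,0],[11,20],[14,0],[29,20],[31,0]]
[[3,6],[10,0],[11,20],[14,0],[29,20],[31,6],[34,0]]
[[3,6],[10,0],[11,20],[14,0],[29,20],[31,6],[34,0],[46,16],[49,0]]
[[3,6],[10,20],[18,0],[29,20],[31,6],[34,0],[46,16],[49,0]]
[[3,6],[10,20],[18,0],[29,20],[31,6],[34,0],[46,16],[49,0]]
[[3,6],[10,20],[18,9],[21,0],[29,20],[31,6],[34,0],[46,16],[49,0]]
[[3,6],[10,20],[18,9],[21,0],[29,20],[31,6],[34,17],[49,0]]
[[3,6],[10,20],[18,9],[21,0],[29,20],[31,6],[34,17],[49,0]]
[[3,6],[10,20],[18,9],[21,0],[29,20],[31,13],[34,17],[49,0]]
[[3,6],[10,20],[18,9],[21,0],[29,20],[31,13],[34,17],[49,0]]
[[3,6],[10,20],[18,9],[21,0],[29,20],[31,13],[34,17],[49,0]]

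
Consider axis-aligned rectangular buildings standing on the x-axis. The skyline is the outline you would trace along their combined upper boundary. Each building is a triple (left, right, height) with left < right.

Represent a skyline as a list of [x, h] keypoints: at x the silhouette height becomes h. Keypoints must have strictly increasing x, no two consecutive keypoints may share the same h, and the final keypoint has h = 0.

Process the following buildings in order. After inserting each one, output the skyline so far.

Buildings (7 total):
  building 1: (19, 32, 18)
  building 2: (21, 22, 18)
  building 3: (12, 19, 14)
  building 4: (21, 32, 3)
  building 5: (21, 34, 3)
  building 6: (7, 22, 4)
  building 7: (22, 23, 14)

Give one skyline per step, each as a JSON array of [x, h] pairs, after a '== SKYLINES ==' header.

== SKYLINES ==
[[19,18],[32,0]]
[[19,18],[32,0]]
[[12,14],[19,18],[32,0]]
[[12,14],[19,18],[32,0]]
[[12,14],[19,18],[32,3],[34,0]]
[[7,4],[12,14],[19,18],[32,3],[34,0]]
[[7,4],[12,14],[19,18],[32,3],[34,0]]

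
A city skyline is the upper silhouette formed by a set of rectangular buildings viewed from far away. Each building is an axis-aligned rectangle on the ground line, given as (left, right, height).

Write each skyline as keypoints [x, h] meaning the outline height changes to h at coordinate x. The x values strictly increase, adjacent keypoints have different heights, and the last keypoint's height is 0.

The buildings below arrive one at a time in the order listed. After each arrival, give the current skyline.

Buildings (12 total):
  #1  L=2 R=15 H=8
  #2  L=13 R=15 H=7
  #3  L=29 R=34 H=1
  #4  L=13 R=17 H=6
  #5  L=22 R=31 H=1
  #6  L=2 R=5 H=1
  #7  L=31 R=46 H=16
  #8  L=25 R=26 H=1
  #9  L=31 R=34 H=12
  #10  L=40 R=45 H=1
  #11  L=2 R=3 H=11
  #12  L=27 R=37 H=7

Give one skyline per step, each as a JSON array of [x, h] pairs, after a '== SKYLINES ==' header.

== SKYLINES ==
[[2,8],[15,0]]
[[2,8],[15,0]]
[[2,8],[15,0],[29,1],[34,0]]
[[2,8],[15,6],[17,0],[29,1],[34,0]]
[[2,8],[15,6],[17,0],[22,1],[34,0]]
[[2,8],[15,6],[17,0],[22,1],[34,0]]
[[2,8],[15,6],[17,0],[22,1],[31,16],[46,0]]
[[2,8],[15,6],[17,0],[22,1],[31,16],[46,0]]
[[2,8],[15,6],[17,0],[22,1],[31,16],[46,0]]
[[2,8],[15,6],[17,0],[22,1],[31,16],[46,0]]
[[2,11],[3,8],[15,6],[17,0],[22,1],[31,16],[46,0]]
[[2,11],[3,8],[15,6],[17,0],[22,1],[27,7],[31,16],[46,0]]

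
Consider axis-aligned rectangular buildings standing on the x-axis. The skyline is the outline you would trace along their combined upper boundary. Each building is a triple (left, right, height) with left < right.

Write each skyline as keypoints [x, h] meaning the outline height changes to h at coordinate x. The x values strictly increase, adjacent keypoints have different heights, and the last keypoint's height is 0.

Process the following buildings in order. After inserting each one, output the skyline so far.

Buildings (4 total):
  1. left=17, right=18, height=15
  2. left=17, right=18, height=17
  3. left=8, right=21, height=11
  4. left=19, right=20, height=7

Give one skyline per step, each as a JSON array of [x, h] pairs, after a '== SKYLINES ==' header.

== SKYLINES ==
[[17,15],[18,0]]
[[17,17],[18,0]]
[[8,11],[17,17],[18,11],[21,0]]
[[8,11],[17,17],[18,11],[21,0]]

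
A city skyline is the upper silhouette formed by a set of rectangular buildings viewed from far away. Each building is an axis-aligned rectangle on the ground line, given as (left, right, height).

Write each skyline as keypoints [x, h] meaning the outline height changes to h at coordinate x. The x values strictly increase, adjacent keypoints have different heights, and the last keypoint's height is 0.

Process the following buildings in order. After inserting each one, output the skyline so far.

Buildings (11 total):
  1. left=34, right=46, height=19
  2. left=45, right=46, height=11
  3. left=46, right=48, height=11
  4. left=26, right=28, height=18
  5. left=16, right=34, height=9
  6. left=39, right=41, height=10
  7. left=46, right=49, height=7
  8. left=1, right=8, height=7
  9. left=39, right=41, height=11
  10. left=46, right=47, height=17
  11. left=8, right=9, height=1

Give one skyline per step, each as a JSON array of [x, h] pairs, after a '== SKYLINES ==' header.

== SKYLINES ==
[[34,19],[46,0]]
[[34,19],[46,0]]
[[34,19],[46,11],[48,0]]
[[26,18],[28,0],[34,19],[46,11],[48,0]]
[[16,9],[26,18],[28,9],[34,19],[46,11],[48,0]]
[[16,9],[26,18],[28,9],[34,19],[46,11],[48,0]]
[[16,9],[26,18],[28,9],[34,19],[46,11],[48,7],[49,0]]
[[1,7],[8,0],[16,9],[26,18],[28,9],[34,19],[46,11],[48,7],[49,0]]
[[1,7],[8,0],[16,9],[26,18],[28,9],[34,19],[46,11],[48,7],[49,0]]
[[1,7],[8,0],[16,9],[26,18],[28,9],[34,19],[46,17],[47,11],[48,7],[49,0]]
[[1,7],[8,1],[9,0],[16,9],[26,18],[28,9],[34,19],[46,17],[47,11],[48,7],[49,0]]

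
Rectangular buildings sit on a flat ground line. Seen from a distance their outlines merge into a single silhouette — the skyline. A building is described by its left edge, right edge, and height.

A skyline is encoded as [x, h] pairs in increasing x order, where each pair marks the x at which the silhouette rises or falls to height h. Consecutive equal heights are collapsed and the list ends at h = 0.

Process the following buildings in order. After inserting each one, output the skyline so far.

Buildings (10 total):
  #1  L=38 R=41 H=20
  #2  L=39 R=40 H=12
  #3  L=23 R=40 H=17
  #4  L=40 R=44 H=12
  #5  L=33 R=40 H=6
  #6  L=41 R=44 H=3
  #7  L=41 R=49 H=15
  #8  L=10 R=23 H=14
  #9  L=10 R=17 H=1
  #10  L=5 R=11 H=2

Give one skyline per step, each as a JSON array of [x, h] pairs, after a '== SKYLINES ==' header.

== SKYLINES ==
[[38,20],[41,0]]
[[38,20],[41,0]]
[[23,17],[38,20],[41,0]]
[[23,17],[38,20],[41,12],[44,0]]
[[23,17],[38,20],[41,12],[44,0]]
[[23,17],[38,20],[41,12],[44,0]]
[[23,17],[38,20],[41,15],[49,0]]
[[10,14],[23,17],[38,20],[41,15],[49,0]]
[[10,14],[23,17],[38,20],[41,15],[49,0]]
[[5,2],[10,14],[23,17],[38,20],[41,15],[49,0]]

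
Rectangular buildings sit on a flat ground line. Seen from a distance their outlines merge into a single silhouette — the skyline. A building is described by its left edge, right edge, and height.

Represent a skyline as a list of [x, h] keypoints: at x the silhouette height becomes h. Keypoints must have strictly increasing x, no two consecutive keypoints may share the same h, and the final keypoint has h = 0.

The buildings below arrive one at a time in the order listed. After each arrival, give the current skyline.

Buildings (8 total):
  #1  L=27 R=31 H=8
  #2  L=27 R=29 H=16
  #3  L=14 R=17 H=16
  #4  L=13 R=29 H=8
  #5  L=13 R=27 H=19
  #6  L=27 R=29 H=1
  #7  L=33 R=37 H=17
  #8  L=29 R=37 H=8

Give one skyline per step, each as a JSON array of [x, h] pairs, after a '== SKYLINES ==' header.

== SKYLINES ==
[[27,8],[31,0]]
[[27,16],[29,8],[31,0]]
[[14,16],[17,0],[27,16],[29,8],[31,0]]
[[13,8],[14,16],[17,8],[27,16],[29,8],[31,0]]
[[13,19],[27,16],[29,8],[31,0]]
[[13,19],[27,16],[29,8],[31,0]]
[[13,19],[27,16],[29,8],[31,0],[33,17],[37,0]]
[[13,19],[27,16],[29,8],[33,17],[37,0]]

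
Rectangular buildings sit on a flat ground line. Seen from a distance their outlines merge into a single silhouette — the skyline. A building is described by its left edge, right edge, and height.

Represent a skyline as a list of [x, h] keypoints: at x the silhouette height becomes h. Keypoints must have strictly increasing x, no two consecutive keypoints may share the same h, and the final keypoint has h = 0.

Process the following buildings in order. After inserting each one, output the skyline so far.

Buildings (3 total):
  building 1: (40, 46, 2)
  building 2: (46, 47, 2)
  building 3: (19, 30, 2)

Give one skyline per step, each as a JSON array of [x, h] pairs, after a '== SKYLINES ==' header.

== SKYLINES ==
[[40,2],[46,0]]
[[40,2],[47,0]]
[[19,2],[30,0],[40,2],[47,0]]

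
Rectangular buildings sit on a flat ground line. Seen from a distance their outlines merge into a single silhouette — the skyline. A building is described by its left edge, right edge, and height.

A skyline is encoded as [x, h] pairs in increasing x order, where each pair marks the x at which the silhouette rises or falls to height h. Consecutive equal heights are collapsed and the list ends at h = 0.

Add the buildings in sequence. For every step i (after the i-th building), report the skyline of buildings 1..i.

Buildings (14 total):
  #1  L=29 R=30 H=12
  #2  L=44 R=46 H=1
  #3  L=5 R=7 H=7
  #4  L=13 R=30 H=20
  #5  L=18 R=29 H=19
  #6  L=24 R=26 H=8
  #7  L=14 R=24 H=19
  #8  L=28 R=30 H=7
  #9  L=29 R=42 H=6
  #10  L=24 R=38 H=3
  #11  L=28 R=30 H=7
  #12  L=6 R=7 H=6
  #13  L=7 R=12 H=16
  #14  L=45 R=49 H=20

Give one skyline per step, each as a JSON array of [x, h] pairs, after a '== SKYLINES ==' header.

== SKYLINES ==
[[29,12],[30,0]]
[[29,12],[30,0],[44,1],[46,0]]
[[5,7],[7,0],[29,12],[30,0],[44,1],[46,0]]
[[5,7],[7,0],[13,20],[30,0],[44,1],[46,0]]
[[5,7],[7,0],[13,20],[30,0],[44,1],[46,0]]
[[5,7],[7,0],[13,20],[30,0],[44,1],[46,0]]
[[5,7],[7,0],[13,20],[30,0],[44,1],[46,0]]
[[5,7],[7,0],[13,20],[30,0],[44,1],[46,0]]
[[5,7],[7,0],[13,20],[30,6],[42,0],[44,1],[46,0]]
[[5,7],[7,0],[13,20],[30,6],[42,0],[44,1],[46,0]]
[[5,7],[7,0],[13,20],[30,6],[42,0],[44,1],[46,0]]
[[5,7],[7,0],[13,20],[30,6],[42,0],[44,1],[46,0]]
[[5,7],[7,16],[12,0],[13,20],[30,6],[42,0],[44,1],[46,0]]
[[5,7],[7,16],[12,0],[13,20],[30,6],[42,0],[44,1],[45,20],[49,0]]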